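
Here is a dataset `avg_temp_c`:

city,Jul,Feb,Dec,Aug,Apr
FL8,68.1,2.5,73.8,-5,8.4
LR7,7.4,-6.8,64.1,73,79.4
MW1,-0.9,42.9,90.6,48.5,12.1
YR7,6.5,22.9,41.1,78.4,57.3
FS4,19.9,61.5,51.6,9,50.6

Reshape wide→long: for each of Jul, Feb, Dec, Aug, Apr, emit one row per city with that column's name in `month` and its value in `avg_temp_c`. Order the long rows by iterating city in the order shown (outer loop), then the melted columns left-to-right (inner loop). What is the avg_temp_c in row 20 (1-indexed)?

57.3

25 rows total (5 × 5). Row 20: index ⌊(20-1)/5⌋ = 3 into city → YR7; (20-1) mod 5 = 4 into the melted columns → Apr.
So row 20 is (YR7, Apr, 57.3); avg_temp_c = 57.3.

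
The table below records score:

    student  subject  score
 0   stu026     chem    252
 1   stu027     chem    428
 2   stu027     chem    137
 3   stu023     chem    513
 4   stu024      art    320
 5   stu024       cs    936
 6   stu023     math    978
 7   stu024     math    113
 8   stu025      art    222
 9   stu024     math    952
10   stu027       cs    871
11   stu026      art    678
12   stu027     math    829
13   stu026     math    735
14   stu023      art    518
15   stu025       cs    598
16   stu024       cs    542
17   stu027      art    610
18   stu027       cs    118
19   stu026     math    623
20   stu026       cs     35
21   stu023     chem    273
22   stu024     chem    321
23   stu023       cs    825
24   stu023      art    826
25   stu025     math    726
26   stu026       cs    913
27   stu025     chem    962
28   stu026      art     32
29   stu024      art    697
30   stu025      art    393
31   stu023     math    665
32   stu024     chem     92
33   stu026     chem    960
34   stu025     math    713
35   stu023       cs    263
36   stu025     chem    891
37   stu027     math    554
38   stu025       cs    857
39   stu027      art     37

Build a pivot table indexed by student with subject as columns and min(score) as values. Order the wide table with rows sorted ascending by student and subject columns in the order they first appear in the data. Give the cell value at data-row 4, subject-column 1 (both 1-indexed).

With rows sorted ascending by student, row 4 is student=stu026. subject columns in first-appearance order: chem, art, cs, math; column 1 is chem.
Long rows with student=stu026, subject=chem: min(252, 960) = 252.

252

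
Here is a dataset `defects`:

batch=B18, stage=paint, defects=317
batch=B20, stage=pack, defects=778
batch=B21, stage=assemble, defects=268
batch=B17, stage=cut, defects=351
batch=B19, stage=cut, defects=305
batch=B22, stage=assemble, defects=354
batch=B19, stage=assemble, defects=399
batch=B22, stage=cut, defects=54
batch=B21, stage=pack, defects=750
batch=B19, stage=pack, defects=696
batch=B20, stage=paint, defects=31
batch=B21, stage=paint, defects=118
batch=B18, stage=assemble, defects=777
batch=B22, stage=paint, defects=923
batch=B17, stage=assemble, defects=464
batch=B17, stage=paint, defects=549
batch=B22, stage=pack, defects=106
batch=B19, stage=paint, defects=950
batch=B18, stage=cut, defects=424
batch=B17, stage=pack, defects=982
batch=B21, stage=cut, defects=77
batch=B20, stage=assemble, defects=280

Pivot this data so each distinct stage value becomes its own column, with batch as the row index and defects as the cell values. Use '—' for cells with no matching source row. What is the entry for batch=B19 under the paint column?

The long row with batch=B19, stage=paint has defects=950.

950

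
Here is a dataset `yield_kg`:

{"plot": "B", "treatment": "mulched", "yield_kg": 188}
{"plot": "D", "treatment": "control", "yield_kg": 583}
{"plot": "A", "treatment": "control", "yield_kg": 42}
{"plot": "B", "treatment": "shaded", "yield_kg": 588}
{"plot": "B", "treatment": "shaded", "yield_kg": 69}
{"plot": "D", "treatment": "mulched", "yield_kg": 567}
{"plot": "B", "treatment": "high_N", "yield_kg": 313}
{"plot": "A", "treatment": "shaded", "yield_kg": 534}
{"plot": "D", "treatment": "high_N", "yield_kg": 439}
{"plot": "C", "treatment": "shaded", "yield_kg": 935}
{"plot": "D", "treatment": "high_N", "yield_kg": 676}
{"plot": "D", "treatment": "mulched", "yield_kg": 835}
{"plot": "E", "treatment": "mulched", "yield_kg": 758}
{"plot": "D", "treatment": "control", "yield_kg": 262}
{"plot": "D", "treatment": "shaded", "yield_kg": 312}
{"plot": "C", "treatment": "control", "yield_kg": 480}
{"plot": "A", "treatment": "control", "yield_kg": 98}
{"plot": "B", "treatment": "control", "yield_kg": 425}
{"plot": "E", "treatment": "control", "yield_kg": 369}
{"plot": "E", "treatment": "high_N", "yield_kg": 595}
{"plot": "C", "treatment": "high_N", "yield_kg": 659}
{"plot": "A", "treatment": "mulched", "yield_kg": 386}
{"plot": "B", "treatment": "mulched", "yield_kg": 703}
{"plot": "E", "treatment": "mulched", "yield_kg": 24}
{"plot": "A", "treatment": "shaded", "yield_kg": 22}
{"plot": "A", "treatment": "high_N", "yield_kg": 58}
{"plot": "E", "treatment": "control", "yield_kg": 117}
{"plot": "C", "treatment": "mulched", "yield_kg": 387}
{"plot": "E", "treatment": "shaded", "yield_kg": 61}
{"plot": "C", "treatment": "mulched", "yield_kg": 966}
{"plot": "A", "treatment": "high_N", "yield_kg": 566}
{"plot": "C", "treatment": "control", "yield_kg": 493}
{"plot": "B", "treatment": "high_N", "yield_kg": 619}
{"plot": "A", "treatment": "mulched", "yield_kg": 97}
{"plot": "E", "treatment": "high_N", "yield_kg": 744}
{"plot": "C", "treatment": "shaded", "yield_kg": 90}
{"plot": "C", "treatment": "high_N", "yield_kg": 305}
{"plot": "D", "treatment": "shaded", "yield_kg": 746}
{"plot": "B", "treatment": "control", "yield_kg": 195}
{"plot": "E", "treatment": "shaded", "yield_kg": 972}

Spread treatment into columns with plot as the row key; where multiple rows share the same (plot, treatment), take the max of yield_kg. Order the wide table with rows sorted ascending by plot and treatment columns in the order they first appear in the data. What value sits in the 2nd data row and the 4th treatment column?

With rows sorted ascending by plot, row 2 is plot=B. treatment columns in first-appearance order: mulched, control, shaded, high_N; column 4 is high_N.
Long rows with plot=B, treatment=high_N: max(313, 619) = 619.

619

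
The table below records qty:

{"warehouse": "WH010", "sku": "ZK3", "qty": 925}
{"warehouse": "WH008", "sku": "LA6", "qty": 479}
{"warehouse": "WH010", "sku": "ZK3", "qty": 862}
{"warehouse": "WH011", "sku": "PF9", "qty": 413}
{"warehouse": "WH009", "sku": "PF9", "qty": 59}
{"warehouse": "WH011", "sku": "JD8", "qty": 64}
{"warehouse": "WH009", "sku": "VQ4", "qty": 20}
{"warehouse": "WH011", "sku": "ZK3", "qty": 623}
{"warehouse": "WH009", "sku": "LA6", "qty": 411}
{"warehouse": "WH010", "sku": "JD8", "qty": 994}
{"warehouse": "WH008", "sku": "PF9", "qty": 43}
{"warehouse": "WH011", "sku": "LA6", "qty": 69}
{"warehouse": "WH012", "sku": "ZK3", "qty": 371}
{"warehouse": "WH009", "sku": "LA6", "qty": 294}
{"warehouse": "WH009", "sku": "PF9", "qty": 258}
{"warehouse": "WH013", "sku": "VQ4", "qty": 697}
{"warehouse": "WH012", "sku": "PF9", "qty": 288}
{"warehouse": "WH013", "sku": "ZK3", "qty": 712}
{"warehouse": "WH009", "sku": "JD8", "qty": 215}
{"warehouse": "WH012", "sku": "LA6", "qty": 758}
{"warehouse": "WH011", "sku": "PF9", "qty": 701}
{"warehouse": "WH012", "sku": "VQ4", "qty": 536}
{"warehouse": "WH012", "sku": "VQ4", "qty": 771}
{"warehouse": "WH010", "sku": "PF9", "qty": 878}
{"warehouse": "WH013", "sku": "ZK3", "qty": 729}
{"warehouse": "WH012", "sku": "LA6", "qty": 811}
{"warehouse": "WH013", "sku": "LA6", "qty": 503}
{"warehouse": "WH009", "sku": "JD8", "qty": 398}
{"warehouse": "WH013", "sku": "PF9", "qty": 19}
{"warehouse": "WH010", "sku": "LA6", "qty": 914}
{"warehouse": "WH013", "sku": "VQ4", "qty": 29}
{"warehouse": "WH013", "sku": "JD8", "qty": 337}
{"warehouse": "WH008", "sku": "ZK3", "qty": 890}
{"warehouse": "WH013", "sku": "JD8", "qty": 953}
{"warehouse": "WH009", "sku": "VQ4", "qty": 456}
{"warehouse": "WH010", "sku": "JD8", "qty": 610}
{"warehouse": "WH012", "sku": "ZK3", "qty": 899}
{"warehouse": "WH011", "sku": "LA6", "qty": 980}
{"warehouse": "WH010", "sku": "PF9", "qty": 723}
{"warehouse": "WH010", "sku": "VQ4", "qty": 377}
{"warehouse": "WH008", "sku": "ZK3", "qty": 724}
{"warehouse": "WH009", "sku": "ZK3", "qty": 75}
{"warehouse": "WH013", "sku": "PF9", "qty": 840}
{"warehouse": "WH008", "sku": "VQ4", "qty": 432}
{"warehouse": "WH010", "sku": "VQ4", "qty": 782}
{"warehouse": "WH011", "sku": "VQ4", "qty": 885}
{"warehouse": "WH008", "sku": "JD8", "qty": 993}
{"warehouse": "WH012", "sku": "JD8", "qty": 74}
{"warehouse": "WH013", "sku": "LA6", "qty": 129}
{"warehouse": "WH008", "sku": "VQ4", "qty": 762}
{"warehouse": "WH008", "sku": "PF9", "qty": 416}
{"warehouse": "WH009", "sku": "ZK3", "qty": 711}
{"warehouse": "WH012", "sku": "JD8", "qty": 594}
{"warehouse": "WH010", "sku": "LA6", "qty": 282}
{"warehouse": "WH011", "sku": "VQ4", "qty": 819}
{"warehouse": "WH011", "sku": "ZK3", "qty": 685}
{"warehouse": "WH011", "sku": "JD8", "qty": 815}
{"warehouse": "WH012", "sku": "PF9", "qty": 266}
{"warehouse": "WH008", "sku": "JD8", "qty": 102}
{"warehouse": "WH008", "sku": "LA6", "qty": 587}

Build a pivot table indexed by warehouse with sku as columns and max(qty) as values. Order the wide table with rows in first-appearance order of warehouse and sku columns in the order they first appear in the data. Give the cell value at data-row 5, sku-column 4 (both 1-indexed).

594

With rows in first-appearance order of warehouse, row 5 is warehouse=WH012. sku columns in first-appearance order: ZK3, LA6, PF9, JD8, VQ4; column 4 is JD8.
Long rows with warehouse=WH012, sku=JD8: max(74, 594) = 594.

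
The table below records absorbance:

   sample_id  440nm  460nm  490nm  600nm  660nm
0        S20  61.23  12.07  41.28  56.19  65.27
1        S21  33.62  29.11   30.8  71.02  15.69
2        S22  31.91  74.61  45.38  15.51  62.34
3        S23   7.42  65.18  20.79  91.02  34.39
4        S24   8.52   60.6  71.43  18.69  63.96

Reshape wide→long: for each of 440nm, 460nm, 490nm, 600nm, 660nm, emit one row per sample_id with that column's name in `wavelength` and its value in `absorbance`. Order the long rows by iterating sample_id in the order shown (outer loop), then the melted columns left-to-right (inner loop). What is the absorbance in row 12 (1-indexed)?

74.61

25 rows total (5 × 5). Row 12: index ⌊(12-1)/5⌋ = 2 into sample_id → S22; (12-1) mod 5 = 1 into the melted columns → 460nm.
So row 12 is (S22, 460nm, 74.61); absorbance = 74.61.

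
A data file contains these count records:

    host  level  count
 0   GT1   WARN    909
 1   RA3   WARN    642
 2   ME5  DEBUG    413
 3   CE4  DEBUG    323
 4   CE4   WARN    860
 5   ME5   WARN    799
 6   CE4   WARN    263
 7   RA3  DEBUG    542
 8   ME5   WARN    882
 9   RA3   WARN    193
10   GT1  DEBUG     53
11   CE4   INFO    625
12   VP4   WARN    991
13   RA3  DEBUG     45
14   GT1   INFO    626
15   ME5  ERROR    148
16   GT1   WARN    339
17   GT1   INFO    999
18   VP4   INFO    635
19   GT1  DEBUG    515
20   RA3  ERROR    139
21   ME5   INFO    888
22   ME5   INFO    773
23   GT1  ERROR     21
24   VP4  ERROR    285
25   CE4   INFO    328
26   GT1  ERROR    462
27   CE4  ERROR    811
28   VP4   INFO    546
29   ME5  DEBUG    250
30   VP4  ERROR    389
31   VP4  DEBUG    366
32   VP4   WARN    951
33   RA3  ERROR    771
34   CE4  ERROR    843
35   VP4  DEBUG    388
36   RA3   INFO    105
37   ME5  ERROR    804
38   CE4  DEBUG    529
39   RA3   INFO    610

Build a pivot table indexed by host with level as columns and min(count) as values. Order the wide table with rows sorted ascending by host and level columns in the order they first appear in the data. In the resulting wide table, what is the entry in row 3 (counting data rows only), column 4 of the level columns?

148

With rows sorted ascending by host, row 3 is host=ME5. level columns in first-appearance order: WARN, DEBUG, INFO, ERROR; column 4 is ERROR.
Long rows with host=ME5, level=ERROR: min(148, 804) = 148.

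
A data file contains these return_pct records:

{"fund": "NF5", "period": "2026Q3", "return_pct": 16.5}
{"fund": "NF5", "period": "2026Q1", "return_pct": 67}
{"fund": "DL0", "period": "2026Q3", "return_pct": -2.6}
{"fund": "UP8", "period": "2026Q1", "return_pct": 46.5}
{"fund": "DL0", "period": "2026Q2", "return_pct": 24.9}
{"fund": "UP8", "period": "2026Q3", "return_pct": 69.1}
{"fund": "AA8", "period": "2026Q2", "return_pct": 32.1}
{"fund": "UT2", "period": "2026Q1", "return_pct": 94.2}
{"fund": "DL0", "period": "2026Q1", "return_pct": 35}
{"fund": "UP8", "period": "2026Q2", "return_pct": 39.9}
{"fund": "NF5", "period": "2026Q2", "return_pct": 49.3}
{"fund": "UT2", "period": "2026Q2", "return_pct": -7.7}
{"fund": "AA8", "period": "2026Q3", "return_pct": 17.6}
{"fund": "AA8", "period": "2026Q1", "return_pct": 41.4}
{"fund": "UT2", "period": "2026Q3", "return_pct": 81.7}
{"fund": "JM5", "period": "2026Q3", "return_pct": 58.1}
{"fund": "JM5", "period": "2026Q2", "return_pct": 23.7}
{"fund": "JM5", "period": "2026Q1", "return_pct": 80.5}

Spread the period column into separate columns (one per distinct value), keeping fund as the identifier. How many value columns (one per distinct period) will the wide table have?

3

3 distinct period values: 2026Q1, 2026Q2, 2026Q3.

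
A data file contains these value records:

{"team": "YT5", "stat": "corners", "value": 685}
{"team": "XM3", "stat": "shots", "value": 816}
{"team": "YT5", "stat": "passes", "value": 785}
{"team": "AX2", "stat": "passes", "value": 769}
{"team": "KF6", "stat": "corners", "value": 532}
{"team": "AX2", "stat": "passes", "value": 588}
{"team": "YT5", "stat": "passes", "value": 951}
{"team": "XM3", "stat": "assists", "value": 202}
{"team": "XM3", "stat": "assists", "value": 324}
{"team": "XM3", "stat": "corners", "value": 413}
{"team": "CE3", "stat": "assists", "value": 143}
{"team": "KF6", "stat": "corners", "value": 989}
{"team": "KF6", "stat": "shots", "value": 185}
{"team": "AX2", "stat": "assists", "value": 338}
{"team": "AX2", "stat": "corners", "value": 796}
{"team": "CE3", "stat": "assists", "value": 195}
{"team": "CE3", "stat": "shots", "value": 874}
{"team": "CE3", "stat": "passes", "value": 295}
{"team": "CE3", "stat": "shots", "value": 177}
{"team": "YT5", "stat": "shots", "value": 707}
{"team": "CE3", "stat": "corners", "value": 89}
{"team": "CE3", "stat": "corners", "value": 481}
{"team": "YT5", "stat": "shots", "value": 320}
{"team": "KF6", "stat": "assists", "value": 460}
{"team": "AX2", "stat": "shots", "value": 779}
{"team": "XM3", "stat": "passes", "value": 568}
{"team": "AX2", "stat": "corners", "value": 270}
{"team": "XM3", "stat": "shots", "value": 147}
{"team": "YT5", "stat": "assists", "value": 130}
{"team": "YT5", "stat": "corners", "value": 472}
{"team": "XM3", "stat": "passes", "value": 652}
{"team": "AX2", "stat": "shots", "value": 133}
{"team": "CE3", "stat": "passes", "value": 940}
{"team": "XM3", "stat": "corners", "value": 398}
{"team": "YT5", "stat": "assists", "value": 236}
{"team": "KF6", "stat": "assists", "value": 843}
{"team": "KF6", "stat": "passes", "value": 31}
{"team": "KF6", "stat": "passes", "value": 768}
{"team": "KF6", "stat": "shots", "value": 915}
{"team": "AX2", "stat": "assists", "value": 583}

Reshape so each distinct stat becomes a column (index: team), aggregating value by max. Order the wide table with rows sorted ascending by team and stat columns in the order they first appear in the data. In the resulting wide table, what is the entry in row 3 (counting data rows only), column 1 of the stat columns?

989

With rows sorted ascending by team, row 3 is team=KF6. stat columns in first-appearance order: corners, shots, passes, assists; column 1 is corners.
Long rows with team=KF6, stat=corners: max(532, 989) = 989.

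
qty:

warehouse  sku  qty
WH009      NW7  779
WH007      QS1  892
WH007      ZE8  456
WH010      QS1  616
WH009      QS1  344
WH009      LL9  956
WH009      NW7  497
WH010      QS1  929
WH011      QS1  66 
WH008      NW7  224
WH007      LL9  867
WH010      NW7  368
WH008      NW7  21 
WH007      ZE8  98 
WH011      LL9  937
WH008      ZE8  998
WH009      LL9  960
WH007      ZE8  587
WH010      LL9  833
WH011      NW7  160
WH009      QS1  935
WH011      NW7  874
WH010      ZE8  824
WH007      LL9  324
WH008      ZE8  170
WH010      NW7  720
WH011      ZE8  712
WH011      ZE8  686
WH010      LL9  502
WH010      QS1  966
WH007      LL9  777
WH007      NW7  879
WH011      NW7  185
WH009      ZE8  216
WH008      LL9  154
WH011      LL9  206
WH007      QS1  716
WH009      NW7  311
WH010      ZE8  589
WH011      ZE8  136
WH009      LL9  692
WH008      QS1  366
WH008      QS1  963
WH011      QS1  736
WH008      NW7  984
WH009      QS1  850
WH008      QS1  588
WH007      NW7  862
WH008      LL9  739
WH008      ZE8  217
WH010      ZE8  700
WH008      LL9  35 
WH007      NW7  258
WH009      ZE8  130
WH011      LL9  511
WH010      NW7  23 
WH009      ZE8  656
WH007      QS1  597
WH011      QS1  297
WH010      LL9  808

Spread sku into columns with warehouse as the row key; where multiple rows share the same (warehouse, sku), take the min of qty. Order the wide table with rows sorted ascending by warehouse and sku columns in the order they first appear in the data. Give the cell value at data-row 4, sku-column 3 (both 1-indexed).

589

With rows sorted ascending by warehouse, row 4 is warehouse=WH010. sku columns in first-appearance order: NW7, QS1, ZE8, LL9; column 3 is ZE8.
Long rows with warehouse=WH010, sku=ZE8: min(824, 589, 700) = 589.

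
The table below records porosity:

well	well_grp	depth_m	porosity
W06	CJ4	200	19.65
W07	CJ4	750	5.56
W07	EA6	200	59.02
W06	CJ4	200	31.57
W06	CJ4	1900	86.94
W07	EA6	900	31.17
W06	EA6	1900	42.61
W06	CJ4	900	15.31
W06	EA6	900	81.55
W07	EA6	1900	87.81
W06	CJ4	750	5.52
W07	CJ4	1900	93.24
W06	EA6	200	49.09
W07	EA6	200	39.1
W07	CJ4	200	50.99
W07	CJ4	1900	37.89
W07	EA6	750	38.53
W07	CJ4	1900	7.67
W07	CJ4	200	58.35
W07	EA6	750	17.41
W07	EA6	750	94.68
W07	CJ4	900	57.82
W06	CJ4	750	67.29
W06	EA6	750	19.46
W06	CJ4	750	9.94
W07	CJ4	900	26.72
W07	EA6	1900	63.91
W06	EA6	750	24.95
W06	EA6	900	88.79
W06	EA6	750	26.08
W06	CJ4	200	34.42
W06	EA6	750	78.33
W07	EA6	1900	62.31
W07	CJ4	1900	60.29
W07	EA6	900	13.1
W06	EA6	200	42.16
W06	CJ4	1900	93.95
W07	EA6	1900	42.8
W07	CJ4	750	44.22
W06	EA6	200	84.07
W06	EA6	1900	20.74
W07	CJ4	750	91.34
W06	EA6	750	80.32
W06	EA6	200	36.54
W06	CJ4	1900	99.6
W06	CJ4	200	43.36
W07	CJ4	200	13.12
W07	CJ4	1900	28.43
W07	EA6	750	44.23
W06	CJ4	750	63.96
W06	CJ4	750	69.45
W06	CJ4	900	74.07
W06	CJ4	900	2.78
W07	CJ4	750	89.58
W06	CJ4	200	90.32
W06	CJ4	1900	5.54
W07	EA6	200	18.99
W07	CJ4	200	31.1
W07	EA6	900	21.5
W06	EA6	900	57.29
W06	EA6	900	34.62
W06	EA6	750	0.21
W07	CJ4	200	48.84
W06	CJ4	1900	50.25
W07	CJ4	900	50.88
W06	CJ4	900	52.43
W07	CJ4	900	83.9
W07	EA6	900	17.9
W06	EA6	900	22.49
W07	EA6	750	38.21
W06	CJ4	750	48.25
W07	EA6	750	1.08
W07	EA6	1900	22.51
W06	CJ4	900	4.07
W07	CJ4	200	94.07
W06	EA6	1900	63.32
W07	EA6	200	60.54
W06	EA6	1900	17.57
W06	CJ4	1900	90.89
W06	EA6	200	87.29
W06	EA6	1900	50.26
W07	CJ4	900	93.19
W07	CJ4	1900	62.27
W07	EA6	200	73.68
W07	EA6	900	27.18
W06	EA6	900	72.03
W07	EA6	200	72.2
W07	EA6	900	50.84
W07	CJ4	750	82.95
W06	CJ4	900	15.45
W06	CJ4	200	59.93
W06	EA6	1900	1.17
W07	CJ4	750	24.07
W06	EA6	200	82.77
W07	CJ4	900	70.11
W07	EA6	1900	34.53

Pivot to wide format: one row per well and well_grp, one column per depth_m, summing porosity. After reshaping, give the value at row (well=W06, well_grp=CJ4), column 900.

164.11

Rows with well=W06, well_grp=CJ4 and depth_m=900: porosity values are 15.31, 74.07, 2.78, 52.43, 4.07, 15.45.
15.31 + 74.07 + 2.78 + 52.43 + 4.07 + 15.45 = 164.11.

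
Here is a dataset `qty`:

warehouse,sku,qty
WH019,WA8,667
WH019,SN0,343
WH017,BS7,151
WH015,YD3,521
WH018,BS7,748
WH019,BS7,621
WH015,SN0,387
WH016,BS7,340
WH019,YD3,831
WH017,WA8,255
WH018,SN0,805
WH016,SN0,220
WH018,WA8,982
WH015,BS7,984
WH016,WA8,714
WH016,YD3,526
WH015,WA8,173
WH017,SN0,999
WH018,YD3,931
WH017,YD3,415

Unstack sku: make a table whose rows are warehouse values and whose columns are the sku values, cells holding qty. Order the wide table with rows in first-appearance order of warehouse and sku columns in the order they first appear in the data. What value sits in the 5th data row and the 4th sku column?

With rows in first-appearance order of warehouse, row 5 is warehouse=WH016. sku columns in first-appearance order: WA8, SN0, BS7, YD3; column 4 is YD3.
Long rows with warehouse=WH016, sku=YD3: qty = 526.

526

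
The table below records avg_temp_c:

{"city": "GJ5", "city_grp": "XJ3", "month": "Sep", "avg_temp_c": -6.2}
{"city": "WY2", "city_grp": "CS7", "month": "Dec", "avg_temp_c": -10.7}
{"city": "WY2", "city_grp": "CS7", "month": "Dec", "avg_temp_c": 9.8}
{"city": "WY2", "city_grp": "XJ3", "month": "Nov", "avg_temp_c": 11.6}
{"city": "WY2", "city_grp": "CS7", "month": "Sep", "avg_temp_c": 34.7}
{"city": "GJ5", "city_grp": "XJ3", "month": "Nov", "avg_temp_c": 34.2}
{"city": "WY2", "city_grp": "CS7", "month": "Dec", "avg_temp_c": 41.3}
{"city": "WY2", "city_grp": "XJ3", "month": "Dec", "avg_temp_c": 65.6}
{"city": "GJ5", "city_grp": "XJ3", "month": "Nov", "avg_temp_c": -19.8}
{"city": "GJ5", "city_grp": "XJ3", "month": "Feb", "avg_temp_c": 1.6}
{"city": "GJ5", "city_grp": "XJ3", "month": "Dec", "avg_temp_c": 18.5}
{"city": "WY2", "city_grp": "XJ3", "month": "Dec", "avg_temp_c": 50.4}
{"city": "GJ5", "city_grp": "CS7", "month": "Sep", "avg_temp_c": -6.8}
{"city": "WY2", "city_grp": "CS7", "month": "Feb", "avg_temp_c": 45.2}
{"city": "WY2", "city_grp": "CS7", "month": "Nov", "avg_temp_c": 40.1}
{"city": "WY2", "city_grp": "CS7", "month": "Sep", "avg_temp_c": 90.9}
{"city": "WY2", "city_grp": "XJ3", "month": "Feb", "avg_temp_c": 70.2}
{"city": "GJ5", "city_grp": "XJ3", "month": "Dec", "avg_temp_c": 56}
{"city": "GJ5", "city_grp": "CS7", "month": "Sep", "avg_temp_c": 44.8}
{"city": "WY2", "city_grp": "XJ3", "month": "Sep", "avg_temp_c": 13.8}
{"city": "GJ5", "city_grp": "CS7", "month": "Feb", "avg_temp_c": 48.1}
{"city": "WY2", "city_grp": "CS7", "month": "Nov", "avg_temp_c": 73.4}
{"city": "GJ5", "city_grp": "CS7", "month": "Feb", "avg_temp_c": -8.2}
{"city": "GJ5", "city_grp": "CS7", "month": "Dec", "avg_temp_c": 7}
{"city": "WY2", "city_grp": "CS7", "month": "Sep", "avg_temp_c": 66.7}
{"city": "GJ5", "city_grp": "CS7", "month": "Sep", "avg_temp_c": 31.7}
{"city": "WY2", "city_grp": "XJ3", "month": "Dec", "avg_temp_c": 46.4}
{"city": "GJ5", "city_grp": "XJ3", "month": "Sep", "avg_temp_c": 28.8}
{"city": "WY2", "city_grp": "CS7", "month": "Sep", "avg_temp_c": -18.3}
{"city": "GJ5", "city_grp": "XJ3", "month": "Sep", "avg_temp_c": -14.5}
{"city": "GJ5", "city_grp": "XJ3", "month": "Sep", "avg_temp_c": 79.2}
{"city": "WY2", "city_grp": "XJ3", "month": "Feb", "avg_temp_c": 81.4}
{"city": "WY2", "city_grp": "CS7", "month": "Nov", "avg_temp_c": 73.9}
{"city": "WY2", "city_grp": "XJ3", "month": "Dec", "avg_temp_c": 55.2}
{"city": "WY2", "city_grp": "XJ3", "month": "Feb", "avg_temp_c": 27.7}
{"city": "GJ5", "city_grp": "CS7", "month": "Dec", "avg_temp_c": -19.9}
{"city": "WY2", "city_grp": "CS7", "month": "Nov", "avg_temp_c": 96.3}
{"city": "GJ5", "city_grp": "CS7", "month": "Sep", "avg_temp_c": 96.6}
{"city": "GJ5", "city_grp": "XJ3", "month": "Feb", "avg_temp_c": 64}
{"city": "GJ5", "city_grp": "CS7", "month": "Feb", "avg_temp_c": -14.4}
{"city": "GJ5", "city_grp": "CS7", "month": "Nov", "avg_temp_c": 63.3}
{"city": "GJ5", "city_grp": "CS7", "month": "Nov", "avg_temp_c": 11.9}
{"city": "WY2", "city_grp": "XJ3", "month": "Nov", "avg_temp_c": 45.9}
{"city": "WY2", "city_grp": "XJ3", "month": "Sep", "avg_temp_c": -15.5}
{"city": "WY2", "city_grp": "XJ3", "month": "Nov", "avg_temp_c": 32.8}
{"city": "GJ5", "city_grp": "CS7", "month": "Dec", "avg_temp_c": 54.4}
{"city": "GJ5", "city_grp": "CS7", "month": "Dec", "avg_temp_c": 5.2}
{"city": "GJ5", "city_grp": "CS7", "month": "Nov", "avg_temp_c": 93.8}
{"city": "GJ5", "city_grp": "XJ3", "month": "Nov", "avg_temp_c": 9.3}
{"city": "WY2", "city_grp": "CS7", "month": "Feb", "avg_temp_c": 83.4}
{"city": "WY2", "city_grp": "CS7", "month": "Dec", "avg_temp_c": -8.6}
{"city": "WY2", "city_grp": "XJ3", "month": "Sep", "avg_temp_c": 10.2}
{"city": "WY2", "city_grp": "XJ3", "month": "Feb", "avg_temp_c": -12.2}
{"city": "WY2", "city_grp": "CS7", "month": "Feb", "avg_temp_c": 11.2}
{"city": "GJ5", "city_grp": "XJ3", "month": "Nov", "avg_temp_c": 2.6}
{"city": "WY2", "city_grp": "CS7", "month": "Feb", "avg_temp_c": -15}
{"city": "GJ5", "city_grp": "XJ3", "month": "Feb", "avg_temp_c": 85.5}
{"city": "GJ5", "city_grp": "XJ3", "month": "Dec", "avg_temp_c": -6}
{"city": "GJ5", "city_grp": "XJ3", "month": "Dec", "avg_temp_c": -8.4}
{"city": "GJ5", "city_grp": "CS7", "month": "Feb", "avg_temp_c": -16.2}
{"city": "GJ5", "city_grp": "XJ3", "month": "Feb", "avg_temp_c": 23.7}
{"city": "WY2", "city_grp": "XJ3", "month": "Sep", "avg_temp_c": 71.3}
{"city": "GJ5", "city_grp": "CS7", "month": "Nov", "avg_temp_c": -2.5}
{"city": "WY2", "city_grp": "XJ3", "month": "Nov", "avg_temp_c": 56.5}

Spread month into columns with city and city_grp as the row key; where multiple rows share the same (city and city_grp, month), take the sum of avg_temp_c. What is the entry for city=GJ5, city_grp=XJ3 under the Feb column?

174.8

Rows with city=GJ5, city_grp=XJ3 and month=Feb: avg_temp_c values are 1.6, 64, 85.5, 23.7.
1.6 + 64 + 85.5 + 23.7 = 174.8.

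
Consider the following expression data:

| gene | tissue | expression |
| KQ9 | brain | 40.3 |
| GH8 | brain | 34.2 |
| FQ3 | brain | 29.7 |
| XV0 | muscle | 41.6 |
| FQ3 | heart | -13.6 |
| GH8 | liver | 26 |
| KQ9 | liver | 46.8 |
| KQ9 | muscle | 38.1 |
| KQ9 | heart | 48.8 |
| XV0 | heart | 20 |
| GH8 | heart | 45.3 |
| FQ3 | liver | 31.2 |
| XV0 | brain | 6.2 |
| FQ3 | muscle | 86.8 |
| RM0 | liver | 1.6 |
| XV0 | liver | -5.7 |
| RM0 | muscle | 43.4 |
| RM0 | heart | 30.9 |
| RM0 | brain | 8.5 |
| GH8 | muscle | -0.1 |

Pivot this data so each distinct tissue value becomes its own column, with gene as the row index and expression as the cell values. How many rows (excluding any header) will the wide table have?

5

5 distinct gene values → 5 rows.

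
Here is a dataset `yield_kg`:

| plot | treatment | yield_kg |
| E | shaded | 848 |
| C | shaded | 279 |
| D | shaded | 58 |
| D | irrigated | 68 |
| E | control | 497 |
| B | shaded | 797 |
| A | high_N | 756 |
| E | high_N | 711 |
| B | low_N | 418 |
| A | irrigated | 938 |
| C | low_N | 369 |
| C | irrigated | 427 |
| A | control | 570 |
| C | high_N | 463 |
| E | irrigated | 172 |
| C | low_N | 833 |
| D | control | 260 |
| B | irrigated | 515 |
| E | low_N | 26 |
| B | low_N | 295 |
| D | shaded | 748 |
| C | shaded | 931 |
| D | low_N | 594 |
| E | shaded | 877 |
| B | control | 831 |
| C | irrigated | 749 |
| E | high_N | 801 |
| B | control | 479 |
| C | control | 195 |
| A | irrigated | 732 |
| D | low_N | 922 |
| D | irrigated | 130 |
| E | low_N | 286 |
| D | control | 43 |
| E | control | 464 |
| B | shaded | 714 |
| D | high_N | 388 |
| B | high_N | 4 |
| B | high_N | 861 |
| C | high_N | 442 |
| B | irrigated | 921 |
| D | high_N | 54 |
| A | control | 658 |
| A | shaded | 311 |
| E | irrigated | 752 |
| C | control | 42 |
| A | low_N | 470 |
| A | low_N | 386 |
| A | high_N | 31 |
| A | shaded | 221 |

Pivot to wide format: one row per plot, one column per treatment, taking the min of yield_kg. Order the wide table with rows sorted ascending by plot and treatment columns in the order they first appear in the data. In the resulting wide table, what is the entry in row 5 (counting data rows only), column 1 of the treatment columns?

With rows sorted ascending by plot, row 5 is plot=E. treatment columns in first-appearance order: shaded, irrigated, control, high_N, low_N; column 1 is shaded.
Long rows with plot=E, treatment=shaded: min(848, 877) = 848.

848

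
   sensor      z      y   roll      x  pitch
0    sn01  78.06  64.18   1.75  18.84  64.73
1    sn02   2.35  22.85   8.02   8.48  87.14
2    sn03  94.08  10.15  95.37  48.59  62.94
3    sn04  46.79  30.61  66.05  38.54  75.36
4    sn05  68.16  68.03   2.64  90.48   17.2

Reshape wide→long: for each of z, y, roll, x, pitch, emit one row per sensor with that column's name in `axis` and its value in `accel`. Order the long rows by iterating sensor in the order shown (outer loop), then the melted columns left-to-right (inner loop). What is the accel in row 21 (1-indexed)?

25 rows total (5 × 5). Row 21: index ⌊(21-1)/5⌋ = 4 into sensor → sn05; (21-1) mod 5 = 0 into the melted columns → z.
So row 21 is (sn05, z, 68.16); accel = 68.16.

68.16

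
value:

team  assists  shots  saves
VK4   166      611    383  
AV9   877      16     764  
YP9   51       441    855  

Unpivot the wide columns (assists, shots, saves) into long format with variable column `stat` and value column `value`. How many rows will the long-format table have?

3 team values × 3 melted columns = 9 rows.

9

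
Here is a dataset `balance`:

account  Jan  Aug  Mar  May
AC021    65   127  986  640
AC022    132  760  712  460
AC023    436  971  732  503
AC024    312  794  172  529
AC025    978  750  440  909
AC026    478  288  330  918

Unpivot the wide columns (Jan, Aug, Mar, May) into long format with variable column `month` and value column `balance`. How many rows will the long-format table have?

24

6 account values × 4 melted columns = 24 rows.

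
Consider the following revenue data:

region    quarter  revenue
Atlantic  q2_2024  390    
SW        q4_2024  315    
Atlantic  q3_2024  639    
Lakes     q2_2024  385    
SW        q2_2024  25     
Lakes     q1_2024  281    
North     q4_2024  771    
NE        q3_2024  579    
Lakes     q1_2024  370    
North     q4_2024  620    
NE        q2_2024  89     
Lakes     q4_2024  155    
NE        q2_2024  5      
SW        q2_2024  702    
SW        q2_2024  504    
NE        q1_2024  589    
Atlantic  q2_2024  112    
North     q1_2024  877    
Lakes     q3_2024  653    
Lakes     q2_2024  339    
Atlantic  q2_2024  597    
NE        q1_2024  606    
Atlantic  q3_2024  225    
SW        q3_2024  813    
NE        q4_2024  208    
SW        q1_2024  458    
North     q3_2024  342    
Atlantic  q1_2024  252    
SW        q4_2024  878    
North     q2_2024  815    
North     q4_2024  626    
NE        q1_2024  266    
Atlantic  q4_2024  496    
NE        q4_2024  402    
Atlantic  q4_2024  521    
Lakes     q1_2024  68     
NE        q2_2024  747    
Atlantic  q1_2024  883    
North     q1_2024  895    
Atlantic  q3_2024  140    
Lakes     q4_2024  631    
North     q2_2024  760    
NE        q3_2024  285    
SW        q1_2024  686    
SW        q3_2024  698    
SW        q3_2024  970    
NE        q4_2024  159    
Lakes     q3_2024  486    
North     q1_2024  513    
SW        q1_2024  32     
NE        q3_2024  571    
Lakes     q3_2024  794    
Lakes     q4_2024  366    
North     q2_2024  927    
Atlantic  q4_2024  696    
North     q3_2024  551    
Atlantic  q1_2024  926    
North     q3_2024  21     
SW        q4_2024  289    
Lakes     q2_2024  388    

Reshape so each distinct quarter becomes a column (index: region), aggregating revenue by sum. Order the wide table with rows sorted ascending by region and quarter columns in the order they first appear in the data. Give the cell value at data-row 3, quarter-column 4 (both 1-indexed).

1461

With rows sorted ascending by region, row 3 is region=NE. quarter columns in first-appearance order: q2_2024, q4_2024, q3_2024, q1_2024; column 4 is q1_2024.
Long rows with region=NE, quarter=q1_2024: 589 + 606 + 266 = 1461.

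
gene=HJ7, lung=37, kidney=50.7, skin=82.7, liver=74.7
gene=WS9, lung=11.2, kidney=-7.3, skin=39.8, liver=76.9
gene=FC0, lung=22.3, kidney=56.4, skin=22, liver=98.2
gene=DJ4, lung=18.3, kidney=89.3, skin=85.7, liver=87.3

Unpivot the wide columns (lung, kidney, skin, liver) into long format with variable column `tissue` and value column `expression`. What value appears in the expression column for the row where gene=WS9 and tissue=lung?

Unpivoting turns each (gene, wide-column) pair into one long row.
The wide cell at row WS9, column lung holds 11.2, so the long row (WS9, lung) has expression=11.2.

11.2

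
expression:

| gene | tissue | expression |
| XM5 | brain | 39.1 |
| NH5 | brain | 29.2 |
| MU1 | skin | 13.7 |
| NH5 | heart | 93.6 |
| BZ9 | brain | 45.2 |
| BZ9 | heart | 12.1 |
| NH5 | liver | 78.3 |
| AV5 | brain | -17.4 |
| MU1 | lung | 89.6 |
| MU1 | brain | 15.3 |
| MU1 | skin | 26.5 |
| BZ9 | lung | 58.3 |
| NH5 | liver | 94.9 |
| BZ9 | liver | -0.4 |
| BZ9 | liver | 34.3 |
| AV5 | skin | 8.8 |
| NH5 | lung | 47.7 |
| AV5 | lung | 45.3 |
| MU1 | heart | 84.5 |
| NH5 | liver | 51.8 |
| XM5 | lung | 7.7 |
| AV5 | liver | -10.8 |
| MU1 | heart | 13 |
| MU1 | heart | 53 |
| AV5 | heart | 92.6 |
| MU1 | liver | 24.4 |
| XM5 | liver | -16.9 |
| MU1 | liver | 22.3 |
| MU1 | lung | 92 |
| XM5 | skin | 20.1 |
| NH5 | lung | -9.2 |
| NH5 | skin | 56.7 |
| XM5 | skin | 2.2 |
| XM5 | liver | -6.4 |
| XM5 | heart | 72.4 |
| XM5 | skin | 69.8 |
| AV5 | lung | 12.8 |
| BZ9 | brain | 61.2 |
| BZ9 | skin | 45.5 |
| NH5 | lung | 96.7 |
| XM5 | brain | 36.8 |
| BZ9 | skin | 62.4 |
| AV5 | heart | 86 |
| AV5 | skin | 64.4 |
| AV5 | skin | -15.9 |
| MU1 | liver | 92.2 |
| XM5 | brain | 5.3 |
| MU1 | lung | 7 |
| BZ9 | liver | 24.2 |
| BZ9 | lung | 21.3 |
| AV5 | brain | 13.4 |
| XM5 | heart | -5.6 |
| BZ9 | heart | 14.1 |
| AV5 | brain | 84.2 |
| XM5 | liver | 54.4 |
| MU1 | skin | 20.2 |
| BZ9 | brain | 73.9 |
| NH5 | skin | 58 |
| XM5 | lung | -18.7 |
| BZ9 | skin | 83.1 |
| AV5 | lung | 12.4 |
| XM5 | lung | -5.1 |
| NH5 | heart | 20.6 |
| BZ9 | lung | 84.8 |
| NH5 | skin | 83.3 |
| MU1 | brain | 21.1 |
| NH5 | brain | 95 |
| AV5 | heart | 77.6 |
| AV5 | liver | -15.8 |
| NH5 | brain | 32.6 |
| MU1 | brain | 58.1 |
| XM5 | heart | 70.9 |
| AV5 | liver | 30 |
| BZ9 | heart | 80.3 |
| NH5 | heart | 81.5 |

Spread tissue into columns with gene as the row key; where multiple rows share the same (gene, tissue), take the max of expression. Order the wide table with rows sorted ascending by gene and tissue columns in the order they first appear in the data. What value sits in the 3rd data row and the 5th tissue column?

With rows sorted ascending by gene, row 3 is gene=MU1. tissue columns in first-appearance order: brain, skin, heart, liver, lung; column 5 is lung.
Long rows with gene=MU1, tissue=lung: max(89.6, 92, 7) = 92.

92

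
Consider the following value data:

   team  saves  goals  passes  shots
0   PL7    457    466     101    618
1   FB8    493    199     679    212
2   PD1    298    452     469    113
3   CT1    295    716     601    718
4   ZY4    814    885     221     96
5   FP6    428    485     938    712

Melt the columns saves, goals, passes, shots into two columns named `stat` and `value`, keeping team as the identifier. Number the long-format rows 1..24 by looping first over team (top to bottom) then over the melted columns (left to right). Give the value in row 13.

295

24 rows total (6 × 4). Row 13: index ⌊(13-1)/4⌋ = 3 into team → CT1; (13-1) mod 4 = 0 into the melted columns → saves.
So row 13 is (CT1, saves, 295); value = 295.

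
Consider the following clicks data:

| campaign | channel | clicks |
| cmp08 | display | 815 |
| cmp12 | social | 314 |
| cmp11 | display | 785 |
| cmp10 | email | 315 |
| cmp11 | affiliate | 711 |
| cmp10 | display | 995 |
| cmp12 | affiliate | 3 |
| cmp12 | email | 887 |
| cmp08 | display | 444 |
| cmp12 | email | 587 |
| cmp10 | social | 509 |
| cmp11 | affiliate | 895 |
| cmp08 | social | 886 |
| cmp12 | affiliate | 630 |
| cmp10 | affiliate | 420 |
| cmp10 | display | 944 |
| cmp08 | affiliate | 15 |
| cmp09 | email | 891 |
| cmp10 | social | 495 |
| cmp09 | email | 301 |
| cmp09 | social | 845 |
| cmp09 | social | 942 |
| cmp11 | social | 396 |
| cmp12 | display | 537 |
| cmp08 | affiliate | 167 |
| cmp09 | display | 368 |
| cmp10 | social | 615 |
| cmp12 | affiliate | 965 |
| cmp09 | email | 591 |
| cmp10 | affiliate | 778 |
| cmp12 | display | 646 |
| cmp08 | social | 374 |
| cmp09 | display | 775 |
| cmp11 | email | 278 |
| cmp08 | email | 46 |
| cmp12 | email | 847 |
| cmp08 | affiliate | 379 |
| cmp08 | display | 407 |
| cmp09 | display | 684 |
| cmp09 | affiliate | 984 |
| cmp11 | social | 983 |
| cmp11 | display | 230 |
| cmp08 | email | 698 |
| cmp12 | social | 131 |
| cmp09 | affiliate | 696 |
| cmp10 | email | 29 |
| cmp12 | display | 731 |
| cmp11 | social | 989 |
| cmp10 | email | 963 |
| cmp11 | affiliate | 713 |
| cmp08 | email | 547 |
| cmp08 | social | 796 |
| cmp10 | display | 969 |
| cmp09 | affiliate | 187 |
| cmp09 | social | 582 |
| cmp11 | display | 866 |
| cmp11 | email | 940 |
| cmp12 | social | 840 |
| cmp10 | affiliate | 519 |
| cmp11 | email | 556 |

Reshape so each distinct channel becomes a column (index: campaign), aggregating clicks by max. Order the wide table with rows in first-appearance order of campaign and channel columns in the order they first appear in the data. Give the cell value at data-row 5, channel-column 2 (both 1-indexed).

With rows in first-appearance order of campaign, row 5 is campaign=cmp09. channel columns in first-appearance order: display, social, email, affiliate; column 2 is social.
Long rows with campaign=cmp09, channel=social: max(845, 942, 582) = 942.

942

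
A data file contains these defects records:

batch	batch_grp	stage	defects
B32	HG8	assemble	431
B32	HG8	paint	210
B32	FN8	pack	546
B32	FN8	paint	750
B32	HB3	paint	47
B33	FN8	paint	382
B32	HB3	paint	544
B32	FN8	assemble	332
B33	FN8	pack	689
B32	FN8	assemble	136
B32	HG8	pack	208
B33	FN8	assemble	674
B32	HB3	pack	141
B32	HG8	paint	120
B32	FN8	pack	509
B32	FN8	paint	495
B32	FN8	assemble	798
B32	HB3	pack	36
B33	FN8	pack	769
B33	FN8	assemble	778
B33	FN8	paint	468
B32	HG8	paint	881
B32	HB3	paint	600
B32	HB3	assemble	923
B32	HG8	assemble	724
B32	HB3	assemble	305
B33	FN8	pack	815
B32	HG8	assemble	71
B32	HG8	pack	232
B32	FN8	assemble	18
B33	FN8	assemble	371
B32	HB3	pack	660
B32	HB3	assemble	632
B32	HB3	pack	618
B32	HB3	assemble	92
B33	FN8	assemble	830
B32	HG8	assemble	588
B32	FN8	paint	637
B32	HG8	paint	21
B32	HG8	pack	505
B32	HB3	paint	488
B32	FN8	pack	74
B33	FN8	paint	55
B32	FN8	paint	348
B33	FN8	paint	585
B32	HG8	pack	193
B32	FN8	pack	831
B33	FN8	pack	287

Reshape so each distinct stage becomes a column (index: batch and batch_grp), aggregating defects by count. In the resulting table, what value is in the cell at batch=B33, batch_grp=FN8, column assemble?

Rows with batch=B33, batch_grp=FN8 and stage=assemble: defects values are 674, 778, 371, 830.
4 rows match — count = 4.

4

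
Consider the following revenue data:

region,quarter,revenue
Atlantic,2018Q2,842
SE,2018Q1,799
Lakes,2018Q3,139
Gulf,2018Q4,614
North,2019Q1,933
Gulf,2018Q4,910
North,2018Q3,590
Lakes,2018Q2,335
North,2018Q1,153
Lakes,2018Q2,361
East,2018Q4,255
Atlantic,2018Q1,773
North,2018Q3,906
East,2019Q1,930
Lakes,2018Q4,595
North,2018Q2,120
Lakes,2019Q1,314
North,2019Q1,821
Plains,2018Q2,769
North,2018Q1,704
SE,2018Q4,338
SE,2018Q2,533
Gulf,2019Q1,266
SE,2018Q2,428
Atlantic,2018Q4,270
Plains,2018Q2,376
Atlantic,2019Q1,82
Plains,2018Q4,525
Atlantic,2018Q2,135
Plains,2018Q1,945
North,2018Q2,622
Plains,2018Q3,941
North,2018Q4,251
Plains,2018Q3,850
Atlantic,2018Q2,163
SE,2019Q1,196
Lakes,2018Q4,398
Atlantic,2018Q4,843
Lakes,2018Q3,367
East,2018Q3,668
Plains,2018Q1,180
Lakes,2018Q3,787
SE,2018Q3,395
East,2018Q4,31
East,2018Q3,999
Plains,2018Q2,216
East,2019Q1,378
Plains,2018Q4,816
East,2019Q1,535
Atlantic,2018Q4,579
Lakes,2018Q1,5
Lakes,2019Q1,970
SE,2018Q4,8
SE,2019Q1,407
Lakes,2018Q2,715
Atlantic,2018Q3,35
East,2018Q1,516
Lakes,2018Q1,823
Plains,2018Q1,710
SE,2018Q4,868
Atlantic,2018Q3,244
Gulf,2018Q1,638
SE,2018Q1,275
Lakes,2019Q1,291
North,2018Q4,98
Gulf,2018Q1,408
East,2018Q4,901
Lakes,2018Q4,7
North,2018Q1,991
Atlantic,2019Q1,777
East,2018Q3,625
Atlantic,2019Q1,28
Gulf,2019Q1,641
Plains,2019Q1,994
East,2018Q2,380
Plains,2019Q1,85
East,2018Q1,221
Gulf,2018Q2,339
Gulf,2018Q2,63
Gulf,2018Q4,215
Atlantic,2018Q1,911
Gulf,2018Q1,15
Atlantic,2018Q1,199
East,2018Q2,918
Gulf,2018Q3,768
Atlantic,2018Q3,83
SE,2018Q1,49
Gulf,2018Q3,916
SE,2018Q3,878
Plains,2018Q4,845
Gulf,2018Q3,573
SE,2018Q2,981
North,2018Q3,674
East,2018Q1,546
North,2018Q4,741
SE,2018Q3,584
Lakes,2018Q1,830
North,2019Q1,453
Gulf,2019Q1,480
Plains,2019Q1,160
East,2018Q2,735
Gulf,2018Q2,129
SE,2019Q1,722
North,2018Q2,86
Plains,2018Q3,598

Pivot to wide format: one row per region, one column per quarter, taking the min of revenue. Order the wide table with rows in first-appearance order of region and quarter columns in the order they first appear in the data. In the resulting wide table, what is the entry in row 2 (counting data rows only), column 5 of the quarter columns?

With rows in first-appearance order of region, row 2 is region=SE. quarter columns in first-appearance order: 2018Q2, 2018Q1, 2018Q3, 2018Q4, 2019Q1; column 5 is 2019Q1.
Long rows with region=SE, quarter=2019Q1: min(196, 407, 722) = 196.

196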